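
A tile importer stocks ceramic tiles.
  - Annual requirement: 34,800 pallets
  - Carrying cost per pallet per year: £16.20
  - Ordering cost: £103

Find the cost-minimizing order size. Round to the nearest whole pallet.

2DS/H = 2·34,800·103/16.2 = 442,518.52
EOQ = √442,518.52 ≈ 665.22

665 pallets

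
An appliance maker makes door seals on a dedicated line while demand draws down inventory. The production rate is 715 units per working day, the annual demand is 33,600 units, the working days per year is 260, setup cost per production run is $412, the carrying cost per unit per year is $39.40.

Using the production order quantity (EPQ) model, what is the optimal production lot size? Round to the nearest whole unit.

926 units

d = 33,600/260 = 129.2308 units/day;  effective holding cost H(1 − d/p) = 39.4·(1 − 129.2308/715) = 32.27875
Q* = √(2DS / H_eff) = √(2·33,600·412 / 32.27875) ≈ 926.14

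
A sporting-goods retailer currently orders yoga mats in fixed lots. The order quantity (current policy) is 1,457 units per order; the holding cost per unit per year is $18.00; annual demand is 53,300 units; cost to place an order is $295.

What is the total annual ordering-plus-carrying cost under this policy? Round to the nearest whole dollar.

Annual ordering cost = (D/Q)·S = (53,300/1,457) × 295 = $10,791.70
Annual holding cost  = (Q/2)·H = (1,457/2) × 18 = $13,113.00
Total = $10,791.70 + $13,113.00 = $23,904.70

$23,905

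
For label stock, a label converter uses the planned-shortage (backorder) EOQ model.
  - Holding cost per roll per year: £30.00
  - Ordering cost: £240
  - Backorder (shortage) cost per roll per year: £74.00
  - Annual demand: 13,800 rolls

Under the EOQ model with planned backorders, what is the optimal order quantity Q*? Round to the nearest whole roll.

557 rolls

Q* = √(2DS/H) · √((H + b)/b)
   = √(2 × 13,800 × 240 / 30) · √((30 + 74) / 74)
   = 469.894 × 1.1855 ≈ 557.06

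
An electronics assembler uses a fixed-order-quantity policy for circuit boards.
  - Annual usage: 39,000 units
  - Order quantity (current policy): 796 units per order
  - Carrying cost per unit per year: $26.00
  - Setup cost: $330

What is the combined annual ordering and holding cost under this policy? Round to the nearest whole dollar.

$26,516

Annual ordering cost = (D/Q)·S = (39,000/796) × 330 = $16,168.34
Annual holding cost  = (Q/2)·H = (796/2) × 26 = $10,348.00
Total = $16,168.34 + $10,348.00 = $26,516.34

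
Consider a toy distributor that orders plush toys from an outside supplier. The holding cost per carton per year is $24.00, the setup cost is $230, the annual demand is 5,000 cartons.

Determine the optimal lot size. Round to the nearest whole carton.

2DS/H = 2·5,000·230/24 = 95,833.33
EOQ = √95,833.33 ≈ 309.57

310 cartons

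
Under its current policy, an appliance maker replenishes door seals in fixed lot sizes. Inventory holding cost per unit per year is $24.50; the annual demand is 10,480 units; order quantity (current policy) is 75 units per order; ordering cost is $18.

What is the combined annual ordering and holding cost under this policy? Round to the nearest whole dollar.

$3,434

Ordering: D/Q × S = 10,480/75 × $18 = $2,515.20
Holding:  Q/2 × H = 75/2 × $24.5 = $918.75
Total = $2,515.20 + $918.75 = $3,433.95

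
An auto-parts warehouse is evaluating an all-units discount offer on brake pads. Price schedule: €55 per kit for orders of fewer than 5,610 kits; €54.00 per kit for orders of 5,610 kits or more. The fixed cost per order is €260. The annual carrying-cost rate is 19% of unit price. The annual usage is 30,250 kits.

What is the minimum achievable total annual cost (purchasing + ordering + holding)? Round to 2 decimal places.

€1,663,681.26

H₁ = 19%×€55 = €10.4500;  H₂ = 19%×€54.00 = €10.2600
EOQ₁ = √(2×30,250×260/10.4500) = 1,226.89  (< 5,610, feasible at tier 1)
EOQ₂ = √(2×30,250×260/10.2600) = 1,238.20  (< 5,610 → use Q = 5,610 at tier-2 price)
TC(tier 1 (EOQ₁), Q≈1,226.9) = €1,676,571.02
TC(tier 2, Q≈5,610.0) = €1,663,681.26
Minimum at tier 2: €1,663,681.26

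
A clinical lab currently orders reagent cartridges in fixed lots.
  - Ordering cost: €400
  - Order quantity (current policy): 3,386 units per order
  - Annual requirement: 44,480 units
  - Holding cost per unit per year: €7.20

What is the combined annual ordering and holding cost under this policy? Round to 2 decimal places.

€17,444.18

Ordering: D/Q × S = 44,480/3,386 × €400 = €5,254.58
Holding:  Q/2 × H = 3,386/2 × €7.2 = €12,189.60
Total = €5,254.58 + €12,189.60 = €17,444.18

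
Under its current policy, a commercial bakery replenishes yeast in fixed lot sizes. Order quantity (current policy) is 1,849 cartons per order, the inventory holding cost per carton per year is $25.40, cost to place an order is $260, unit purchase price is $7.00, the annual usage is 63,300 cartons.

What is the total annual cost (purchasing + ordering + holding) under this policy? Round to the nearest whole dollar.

$475,483

Orders/yr = 63,300/1,849 = 34.235; ordering cost = 34.235 × $260 = $8,901.03
Average inventory = 1,849/2 = 924.5; holding cost = 924.5 × $25.4 = $23,482.30
Purchase cost = D·C = 63,300 × 7 = $443,100.00
Total = $8,901.03 + $23,482.30 + $443,100.00 = $475,483.33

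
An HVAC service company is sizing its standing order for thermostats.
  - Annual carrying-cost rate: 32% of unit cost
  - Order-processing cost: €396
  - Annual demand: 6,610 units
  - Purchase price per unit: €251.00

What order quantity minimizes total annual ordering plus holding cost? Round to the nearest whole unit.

H = i·C = 0.32 × €251 = €80.3200 per unit-year
EOQ = √(2DS/H) = √(2 × 6,610 × 396 / 80.32)
    = √(65,178.29) ≈ 255.30

255 units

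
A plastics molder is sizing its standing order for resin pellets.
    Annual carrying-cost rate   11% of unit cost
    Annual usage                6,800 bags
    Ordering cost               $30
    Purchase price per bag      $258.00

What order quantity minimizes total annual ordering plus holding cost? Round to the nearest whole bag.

Holding cost per bag per year: H = 11% × $258 = $28.3800
2DS/H = 2·6,800·30/28.38 = 14,376.32
EOQ = √14,376.32 ≈ 119.90

120 bags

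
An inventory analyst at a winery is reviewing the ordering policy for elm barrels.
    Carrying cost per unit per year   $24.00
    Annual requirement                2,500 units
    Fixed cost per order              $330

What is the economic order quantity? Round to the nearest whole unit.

Q* = √(2·D·S / H) = √(2·2,500·330 / 24) = √68,750.0 ≈ 262.20

262 units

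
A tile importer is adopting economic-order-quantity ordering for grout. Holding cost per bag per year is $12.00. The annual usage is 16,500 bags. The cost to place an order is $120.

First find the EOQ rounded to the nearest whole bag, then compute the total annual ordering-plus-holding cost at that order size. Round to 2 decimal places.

2DS/H = 2·16,500·120/12 = 330,000.00
EOQ = √330,000.00 ≈ 574.46 → Q = 574 bags
Orders/yr = 16,500/574 = 28.746; ordering cost = 28.746 × $120 = $3,449.48
Average inventory = 574/2 = 287; holding cost = 287 × $12 = $3,444.00
Total = $3,449.48 + $3,444.00 = $6,893.48

$6,893.48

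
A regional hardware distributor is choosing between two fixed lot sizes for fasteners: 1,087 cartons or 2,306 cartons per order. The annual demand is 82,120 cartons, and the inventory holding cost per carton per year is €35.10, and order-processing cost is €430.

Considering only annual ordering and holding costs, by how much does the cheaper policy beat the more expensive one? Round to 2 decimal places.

TC(Q) = (D/Q)S + (Q/2)H
TC(1,087) = (82,120/1,087)×430 + (1,087/2)×35.1 = €51,562.22
TC(2,306) = (82,120/2,306)×430 + (2,306/2)×35.1 = €55,783.22
Cheaper: Q = 1,087.  Difference = €4,221.00

€4,221.00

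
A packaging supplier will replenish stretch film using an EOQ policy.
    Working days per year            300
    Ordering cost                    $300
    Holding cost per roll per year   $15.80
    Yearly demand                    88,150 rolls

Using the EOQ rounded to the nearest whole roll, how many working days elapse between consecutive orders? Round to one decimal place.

Q* = √(2·D·S / H) = √(2·88,150·300 / 15.8) = √3,347,468.4 ≈ 1,829.61 → Q = 1,830 rolls
T = Q/D × 300 days = 1,830/88,150 × 300 = 6.228 days

6.2 days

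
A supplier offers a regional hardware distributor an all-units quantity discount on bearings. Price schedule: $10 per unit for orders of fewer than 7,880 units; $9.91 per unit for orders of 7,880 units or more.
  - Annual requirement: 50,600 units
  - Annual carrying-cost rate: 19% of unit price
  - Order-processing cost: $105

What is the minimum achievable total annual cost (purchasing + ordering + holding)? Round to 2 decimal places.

$509,538.86

H₁ = 19%×$10 = $1.9000;  H₂ = 19%×$9.91 = $1.8829
EOQ₁ = √(2×50,600×105/1.9000) = 2,364.87  (< 7,880, feasible at tier 1)
EOQ₂ = √(2×50,600×105/1.8829) = 2,375.59  (< 7,880 → use Q = 7,880 at tier-2 price)
TC(tier 1 (EOQ₁), Q≈2,364.9) = $510,493.26
TC(tier 2, Q≈7,880.0) = $509,538.86
Minimum at tier 2: $509,538.86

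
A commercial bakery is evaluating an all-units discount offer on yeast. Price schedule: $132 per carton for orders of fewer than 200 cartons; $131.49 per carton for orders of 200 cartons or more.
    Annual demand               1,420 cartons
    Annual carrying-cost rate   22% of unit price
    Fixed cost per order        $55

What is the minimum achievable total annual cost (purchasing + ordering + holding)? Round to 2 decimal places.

$189,569.80

H₁ = 22%×$132 = $29.0400;  H₂ = 22%×$131.49 = $28.9278
EOQ₁ = √(2×1,420×55/29.0400) = 73.34  (< 200, feasible at tier 1)
EOQ₂ = √(2×1,420×55/28.9278) = 73.48  (< 200 → use Q = 200 at tier-2 price)
TC(tier 1 (EOQ₁), Q≈73.3) = $189,569.80
TC(tier 2, Q≈200.0) = $189,999.08
Minimum at tier 1 (EOQ₁): $189,569.80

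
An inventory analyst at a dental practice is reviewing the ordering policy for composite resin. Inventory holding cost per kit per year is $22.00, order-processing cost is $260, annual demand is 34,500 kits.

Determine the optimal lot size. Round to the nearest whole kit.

2DS/H = 2·34,500·260/22 = 815,454.55
EOQ = √815,454.55 ≈ 903.03

903 kits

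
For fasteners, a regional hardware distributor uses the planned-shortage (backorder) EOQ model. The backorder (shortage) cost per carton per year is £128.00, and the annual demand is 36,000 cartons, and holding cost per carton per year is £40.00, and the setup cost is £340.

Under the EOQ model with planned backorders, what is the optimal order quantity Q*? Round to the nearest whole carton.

896 cartons

Q* = √(2DS/H) · √((H + b)/b)
   = √(2 × 36,000 × 340 / 40) · √((40 + 128) / 128)
   = 782.304 × 1.1456 ≈ 896.24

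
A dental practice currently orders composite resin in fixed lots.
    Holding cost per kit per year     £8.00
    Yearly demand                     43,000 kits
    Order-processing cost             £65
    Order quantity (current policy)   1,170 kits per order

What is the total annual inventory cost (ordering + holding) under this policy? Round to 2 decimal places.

Annual ordering cost = (D/Q)·S = (43,000/1,170) × 65 = £2,388.89
Annual holding cost  = (Q/2)·H = (1,170/2) × 8 = £4,680.00
Total = £2,388.89 + £4,680.00 = £7,068.89

£7,068.89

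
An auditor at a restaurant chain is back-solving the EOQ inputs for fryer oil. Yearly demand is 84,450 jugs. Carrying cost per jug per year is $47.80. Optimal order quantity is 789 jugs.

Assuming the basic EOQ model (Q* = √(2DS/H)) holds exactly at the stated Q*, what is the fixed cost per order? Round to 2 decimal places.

EOQ relation: Q² = 2DS/H, so rearrange for the unknown.
S = Q²H / (2D) = 789² × 47.8 / (2 × 84,450) = 176.1782

$176.18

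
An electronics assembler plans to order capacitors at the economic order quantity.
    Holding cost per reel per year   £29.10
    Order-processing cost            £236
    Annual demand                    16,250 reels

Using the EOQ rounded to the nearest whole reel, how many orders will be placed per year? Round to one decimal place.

EOQ = √(2DS/H) = √(2 × 16,250 × 236 / 29.1)
    = √(263,573.88) ≈ 513.39 → Q = 513
Orders per year = D/Q = 16,250 / 513 = 31.676

31.7 orders per year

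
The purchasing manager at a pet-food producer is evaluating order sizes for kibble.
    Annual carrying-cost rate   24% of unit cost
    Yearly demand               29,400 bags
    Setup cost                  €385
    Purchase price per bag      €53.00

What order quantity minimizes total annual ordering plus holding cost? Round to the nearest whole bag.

1,334 bags

Carrying cost H = €53 × 24% = €12.7200/bag/yr
Optimal lot size Q* = (2 × 29,400 × €385 / €12.72)^½ ≈ 1,334.06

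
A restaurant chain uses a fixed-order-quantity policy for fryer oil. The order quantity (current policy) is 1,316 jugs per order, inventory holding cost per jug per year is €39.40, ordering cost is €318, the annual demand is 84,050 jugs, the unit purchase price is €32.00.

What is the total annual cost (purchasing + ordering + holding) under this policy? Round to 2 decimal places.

Ordering: D/Q × S = 84,050/1,316 × €318 = €20,309.95
Holding:  Q/2 × H = 1,316/2 × €39.4 = €25,925.20
Purchase cost = D·C = 84,050 × 32 = €2,689,600.00
Total = €20,309.95 + €25,925.20 + €2,689,600.00 = €2,735,835.15

€2,735,835.15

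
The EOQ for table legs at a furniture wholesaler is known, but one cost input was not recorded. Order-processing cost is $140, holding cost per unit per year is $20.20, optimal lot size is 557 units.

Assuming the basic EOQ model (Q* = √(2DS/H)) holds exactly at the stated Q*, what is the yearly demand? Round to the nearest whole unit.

22,382 units per year

EOQ relation: Q² = 2DS/H, so rearrange for the unknown.
D = Q²H / (2S) = 557² × 20.2 / (2 × 140) = 22,382.25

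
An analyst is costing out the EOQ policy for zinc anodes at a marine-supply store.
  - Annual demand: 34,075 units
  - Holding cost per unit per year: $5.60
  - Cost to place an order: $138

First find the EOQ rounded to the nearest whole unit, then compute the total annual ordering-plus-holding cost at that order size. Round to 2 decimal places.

$7,257.16

EOQ = √(2DS/H) = √(2 × 34,075 × 138 / 5.6)
    = √(1,679,410.71) ≈ 1,295.92 → Q = 1,296 units
Orders/yr = 34,075/1,296 = 26.292; ordering cost = 26.292 × $138 = $3,628.36
Average inventory = 1,296/2 = 648; holding cost = 648 × $5.6 = $3,628.80
Total = $3,628.36 + $3,628.80 = $7,257.16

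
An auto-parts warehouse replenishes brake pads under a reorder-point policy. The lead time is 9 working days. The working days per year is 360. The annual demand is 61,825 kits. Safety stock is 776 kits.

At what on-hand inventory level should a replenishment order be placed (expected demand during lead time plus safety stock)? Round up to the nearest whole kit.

Daily demand d = 61,825 / 360 = 171.736 kits/day
Demand during lead time = 171.736 × 9 = 1,545.62
Reorder point = 1,545.62 + 776 = 2,321.62 → round up

2,322 kits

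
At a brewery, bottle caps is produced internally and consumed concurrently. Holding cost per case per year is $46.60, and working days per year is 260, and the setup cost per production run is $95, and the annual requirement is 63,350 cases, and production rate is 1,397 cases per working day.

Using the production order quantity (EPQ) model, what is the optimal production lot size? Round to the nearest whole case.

559 cases

Daily demand d = 63,350/260 = 243.654; p = 1397; 1 − d/p = 0.82559
EPQ = √(2DS / (H(1 − d/p)))
    = √(2 × 63,350 × 95 / (46.6 × 0.82559)) ≈ 559.34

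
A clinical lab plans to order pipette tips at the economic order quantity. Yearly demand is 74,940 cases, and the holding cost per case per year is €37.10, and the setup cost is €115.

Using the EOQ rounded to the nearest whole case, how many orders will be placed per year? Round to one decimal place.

2DS/H = 2·74,940·115/37.1 = 464,587.60
EOQ = √464,587.60 ≈ 681.61 → Q = 682
Orders per year = D/Q = 74,940 / 682 = 109.883

109.9 orders per year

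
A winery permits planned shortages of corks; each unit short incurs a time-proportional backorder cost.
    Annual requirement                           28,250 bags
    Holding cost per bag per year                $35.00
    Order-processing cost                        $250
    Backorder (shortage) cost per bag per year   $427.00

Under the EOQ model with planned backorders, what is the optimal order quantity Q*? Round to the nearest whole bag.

661 bags

Q* = √(2DS/H) · √((H + b)/b)
   = √(2 × 28,250 × 250 / 35) · √((35 + 427) / 427)
   = 635.273 × 1.0402 ≈ 660.80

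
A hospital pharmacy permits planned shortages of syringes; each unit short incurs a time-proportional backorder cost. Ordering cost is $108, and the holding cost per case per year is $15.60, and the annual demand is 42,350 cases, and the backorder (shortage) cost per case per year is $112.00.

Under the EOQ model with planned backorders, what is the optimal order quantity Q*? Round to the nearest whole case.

Basic EOQ = √(2·42,350·108/15.6) = 765.758
Backorder adjustment √((H+b)/b) = √((15.6+112)/112) = 1.0674
Q* = 765.758 × 1.0674 ≈ 817.35

817 cases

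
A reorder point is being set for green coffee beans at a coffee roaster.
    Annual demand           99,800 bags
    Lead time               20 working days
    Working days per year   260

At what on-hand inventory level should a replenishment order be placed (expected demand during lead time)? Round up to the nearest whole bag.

Daily demand d = 99,800 / 260 = 383.846 bags/day
Demand during lead time = 383.846 × 20 = 7,676.92
Reorder point = 7,676.92 → round up

7,677 bags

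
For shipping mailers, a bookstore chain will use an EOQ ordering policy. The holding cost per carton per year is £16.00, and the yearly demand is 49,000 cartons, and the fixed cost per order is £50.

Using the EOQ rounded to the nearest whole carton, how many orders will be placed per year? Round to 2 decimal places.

Q* = √(2·D·S / H) = √(2·49,000·50 / 16) = √306,250.0 ≈ 553.40 → Q = 553
N = D/Q = 49,000/553 ≈ 88.608 orders/yr

88.61 orders per year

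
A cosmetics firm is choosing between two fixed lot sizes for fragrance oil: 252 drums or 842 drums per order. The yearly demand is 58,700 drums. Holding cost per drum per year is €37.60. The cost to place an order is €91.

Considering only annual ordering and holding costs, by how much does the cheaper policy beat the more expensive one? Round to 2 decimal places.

€3,761.16

For each Q, cost = (D/Q)·S + (Q/2)·H.
TC(252) = (58,700/252)×91 + (252/2)×37.6 = €25,934.82
TC(842) = (58,700/842)×91 + (842/2)×37.6 = €22,173.66
Cheaper: Q = 842.  Difference = €3,761.16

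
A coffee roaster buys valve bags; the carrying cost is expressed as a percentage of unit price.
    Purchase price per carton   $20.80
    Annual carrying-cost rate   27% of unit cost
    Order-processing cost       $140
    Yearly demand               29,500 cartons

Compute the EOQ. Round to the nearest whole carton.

1,213 cartons

Carrying cost H = $20.8 × 27% = $5.6160/carton/yr
2DS/H = 2·29,500·140/5.616 = 1,470,797.72
EOQ = √1,470,797.72 ≈ 1,212.76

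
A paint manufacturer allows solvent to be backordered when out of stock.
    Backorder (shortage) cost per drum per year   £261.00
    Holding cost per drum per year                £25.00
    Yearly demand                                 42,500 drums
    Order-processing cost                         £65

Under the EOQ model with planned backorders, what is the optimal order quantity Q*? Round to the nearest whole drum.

492 drums

Q* = √(2DS/H) · √((H + b)/b)
   = √(2 × 42,500 × 65 / 25) · √((25 + 261) / 261)
   = 470.106 × 1.0468 ≈ 492.11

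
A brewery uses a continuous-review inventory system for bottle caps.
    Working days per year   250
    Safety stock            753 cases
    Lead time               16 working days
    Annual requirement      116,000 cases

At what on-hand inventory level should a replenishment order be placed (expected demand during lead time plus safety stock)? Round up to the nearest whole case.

8,177 cases

Daily demand d = 116,000 / 250 = 464.000 cases/day
Demand during lead time = 464.000 × 16 = 7,424.00
Reorder point = 7,424.00 + 753 = 8,177.00 → round up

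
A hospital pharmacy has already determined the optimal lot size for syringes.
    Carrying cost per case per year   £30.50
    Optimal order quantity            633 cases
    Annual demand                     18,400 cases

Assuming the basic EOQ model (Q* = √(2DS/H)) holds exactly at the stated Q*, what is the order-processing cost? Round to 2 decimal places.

£332.09

EOQ relation: Q² = 2DS/H, so rearrange for the unknown.
S = Q²H / (2D) = 633² × 30.5 / (2 × 18,400) = 332.0928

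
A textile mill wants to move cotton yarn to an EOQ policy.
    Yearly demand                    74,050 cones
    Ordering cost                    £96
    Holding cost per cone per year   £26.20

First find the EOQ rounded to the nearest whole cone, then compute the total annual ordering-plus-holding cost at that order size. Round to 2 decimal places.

2DS/H = 2·74,050·96/26.2 = 542,656.49
EOQ = √542,656.49 ≈ 736.65 → Q = 737 cones
Annual ordering cost = (D/Q)·S = (74,050/737) × 96 = £9,645.59
Annual holding cost  = (Q/2)·H = (737/2) × 26.2 = £9,654.70
Total = £9,645.59 + £9,654.70 = £19,300.29

£19,300.29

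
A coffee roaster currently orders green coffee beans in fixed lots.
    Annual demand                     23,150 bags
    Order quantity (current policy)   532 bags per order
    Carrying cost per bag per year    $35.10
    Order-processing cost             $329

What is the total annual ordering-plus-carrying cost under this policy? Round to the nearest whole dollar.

Orders/yr = 23,150/532 = 43.515; ordering cost = 43.515 × $329 = $14,316.45
Average inventory = 532/2 = 266; holding cost = 266 × $35.1 = $9,336.60
Total = $14,316.45 + $9,336.60 = $23,653.05

$23,653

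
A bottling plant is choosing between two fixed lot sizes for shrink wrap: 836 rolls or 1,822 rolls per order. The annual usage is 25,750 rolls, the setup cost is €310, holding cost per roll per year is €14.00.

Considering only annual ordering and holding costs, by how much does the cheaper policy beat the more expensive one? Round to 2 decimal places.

For each Q, cost = (D/Q)·S + (Q/2)·H.
TC(836) = (25,750/836)×310 + (836/2)×14 = €15,400.44
TC(1,822) = (25,750/1,822)×310 + (1,822/2)×14 = €17,135.17
Lots of 836 are cheaper by €1,734.73.

€1,734.73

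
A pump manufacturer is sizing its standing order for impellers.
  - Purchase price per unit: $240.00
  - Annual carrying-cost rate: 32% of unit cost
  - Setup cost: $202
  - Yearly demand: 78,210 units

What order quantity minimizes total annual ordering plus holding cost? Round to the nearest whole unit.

Carrying cost H = $240 × 32% = $76.8000/unit/yr
Q* = √(2·D·S / H) = √(2·78,210·202 / 76.8) = √411,417.2 ≈ 641.42

641 units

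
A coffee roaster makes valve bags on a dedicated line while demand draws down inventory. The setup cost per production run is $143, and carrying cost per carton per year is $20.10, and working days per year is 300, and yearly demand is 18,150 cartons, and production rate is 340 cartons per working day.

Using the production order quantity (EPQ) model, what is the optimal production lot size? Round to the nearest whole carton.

Daily demand d = 18,150/300 = 60.500; p = 340; 1 − d/p = 0.82206
EPQ = √(2DS / (H(1 − d/p)))
    = √(2 × 18,150 × 143 / (20.1 × 0.82206)) ≈ 560.50

560 cartons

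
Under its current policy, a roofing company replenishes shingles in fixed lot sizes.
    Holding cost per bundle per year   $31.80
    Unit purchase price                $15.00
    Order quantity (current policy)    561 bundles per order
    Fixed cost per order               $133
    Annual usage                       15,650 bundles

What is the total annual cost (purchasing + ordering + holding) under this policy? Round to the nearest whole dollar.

Orders/yr = 15,650/561 = 27.897; ordering cost = 27.897 × $133 = $3,710.25
Average inventory = 561/2 = 280.5; holding cost = 280.5 × $31.8 = $8,919.90
Purchase cost = D·C = 15,650 × 15 = $234,750.00
Total = $3,710.25 + $8,919.90 + $234,750.00 = $247,380.15

$247,380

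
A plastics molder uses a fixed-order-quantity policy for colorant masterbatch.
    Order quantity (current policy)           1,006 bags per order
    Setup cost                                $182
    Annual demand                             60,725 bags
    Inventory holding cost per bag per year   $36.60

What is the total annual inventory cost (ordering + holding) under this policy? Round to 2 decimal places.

Ordering: D/Q × S = 60,725/1,006 × $182 = $10,986.03
Holding:  Q/2 × H = 1,006/2 × $36.6 = $18,409.80
Total = $10,986.03 + $18,409.80 = $29,395.83

$29,395.83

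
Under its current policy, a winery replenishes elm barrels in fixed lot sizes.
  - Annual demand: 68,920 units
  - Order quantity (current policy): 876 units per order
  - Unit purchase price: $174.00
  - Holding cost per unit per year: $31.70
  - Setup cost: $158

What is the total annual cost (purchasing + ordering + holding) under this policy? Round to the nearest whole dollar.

Orders/yr = 68,920/876 = 78.676; ordering cost = 78.676 × $158 = $12,430.78
Average inventory = 876/2 = 438; holding cost = 438 × $31.7 = $13,884.60
Purchase cost = D·C = 68,920 × 174 = $11,992,080.00
Total = $12,430.78 + $13,884.60 + $11,992,080.00 = $12,018,395.38

$12,018,395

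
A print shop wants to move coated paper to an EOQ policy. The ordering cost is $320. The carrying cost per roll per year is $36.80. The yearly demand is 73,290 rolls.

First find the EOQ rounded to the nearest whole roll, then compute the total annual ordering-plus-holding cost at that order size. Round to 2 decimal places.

$41,546.67

Q* = √(2·D·S / H) = √(2·73,290·320 / 36.8) = √1,274,608.7 ≈ 1,128.99 → Q = 1,129 rolls
Annual ordering cost = (D/Q)·S = (73,290/1,129) × 320 = $20,773.07
Annual holding cost  = (Q/2)·H = (1,129/2) × 36.8 = $20,773.60
Total = $20,773.07 + $20,773.60 = $41,546.67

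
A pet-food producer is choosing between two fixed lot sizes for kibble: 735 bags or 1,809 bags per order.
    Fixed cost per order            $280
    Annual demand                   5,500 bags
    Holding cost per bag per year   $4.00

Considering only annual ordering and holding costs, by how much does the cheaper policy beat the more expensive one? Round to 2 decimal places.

$904.06

Annual cost at Q: ordering D·S/Q plus holding Q·H/2.
TC(735) = (5,500/735)×280 + (735/2)×4 = $3,565.24
TC(1,809) = (5,500/1,809)×280 + (1,809/2)×4 = $4,469.30
Lots of 735 are cheaper by $904.06.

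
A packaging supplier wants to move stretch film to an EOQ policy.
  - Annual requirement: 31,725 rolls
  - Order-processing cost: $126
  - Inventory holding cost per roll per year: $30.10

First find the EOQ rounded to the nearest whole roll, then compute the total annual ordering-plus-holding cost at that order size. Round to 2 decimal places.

$15,512.59

Optimal lot size Q* = (2 × 31,725 × $126 / $30.1)^½ ≈ 515.37 → Q = 515 rolls
Ordering: D/Q × S = 31,725/515 × $126 = $7,761.84
Holding:  Q/2 × H = 515/2 × $30.1 = $7,750.75
Total = $7,761.84 + $7,750.75 = $15,512.59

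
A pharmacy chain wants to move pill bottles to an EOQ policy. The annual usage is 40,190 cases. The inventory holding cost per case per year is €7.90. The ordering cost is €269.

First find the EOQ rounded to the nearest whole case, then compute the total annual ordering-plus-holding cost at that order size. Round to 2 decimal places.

Q* = √(2·D·S / H) = √(2·40,190·269 / 7.9) = √2,736,989.9 ≈ 1,654.39 → Q = 1,654 cases
Ordering: D/Q × S = 40,190/1,654 × €269 = €6,536.34
Holding:  Q/2 × H = 1,654/2 × €7.9 = €6,533.30
Total = €6,536.34 + €6,533.30 = €13,069.64

€13,069.64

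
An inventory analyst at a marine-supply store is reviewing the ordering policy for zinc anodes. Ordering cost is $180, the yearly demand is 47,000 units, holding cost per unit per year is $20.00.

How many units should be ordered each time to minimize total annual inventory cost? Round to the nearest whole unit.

920 units

EOQ = √(2DS/H) = √(2 × 47,000 × 180 / 20)
    = √(846,000.00) ≈ 919.78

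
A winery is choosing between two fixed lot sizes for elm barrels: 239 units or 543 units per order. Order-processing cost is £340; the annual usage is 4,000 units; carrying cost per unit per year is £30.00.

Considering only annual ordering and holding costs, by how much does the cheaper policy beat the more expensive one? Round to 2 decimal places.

£1,374.23

TC(Q) = (D/Q)S + (Q/2)H
TC(239) = (4,000/239)×340 + (239/2)×30 = £9,275.38
TC(543) = (4,000/543)×340 + (543/2)×30 = £10,649.60
|ΔTC| = |£9,275.38 − £10,649.60| = £1,374.23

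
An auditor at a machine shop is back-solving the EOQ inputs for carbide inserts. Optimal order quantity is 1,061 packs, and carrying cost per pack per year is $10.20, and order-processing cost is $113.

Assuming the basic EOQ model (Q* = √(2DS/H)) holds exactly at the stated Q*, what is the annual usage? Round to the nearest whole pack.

Since Q* = (2DS/H)^½, squaring gives Q*²·H = 2DS.
D = Q²H / (2S) = 1,061² × 10.2 / (2 × 113) = 50,806.88

50,807 packs per year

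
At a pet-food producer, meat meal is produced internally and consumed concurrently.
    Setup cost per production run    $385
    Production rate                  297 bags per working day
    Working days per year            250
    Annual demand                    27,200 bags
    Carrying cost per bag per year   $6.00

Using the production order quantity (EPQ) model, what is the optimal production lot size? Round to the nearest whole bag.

2,347 bags

d = 27,200/250 = 108.8000 bags/day;  effective holding cost H(1 − d/p) = 6·(1 − 108.8000/297) = 3.80202
Q* = √(2DS / H_eff) = √(2·27,200·385 / 3.80202) ≈ 2,347.05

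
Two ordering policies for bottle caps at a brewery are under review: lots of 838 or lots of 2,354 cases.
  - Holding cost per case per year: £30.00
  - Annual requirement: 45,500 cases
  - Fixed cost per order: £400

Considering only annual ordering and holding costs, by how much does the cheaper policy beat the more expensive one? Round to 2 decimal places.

£8,753.14

Annual cost at Q: ordering D·S/Q plus holding Q·H/2.
TC(838) = (45,500/838)×400 + (838/2)×30 = £34,288.38
TC(2,354) = (45,500/2,354)×400 + (2,354/2)×30 = £43,041.52
Cheaper: Q = 838.  Difference = £8,753.14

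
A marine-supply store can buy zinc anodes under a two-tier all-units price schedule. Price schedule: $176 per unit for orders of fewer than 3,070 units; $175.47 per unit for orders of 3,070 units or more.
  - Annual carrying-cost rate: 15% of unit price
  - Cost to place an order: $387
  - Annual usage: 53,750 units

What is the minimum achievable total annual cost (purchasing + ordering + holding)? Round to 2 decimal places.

$9,478,690.12

H₁ = 15%×$176 = $26.4000;  H₂ = 15%×$175.47 = $26.3205
EOQ₁ = √(2×53,750×387/26.4000) = 1,255.33  (< 3,070, feasible at tier 1)
EOQ₂ = √(2×53,750×387/26.3205) = 1,257.22  (< 3,070 → use Q = 3,070 at tier-2 price)
TC(tier 1 (EOQ₁), Q≈1,255.3) = $9,493,140.70
TC(tier 2, Q≈3,070.0) = $9,478,690.12
Minimum at tier 2: $9,478,690.12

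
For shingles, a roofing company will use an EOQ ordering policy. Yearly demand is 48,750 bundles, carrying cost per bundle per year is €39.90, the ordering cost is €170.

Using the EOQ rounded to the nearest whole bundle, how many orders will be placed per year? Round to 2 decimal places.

75.58 orders per year

Q* = √(2·D·S / H) = √(2·48,750·170 / 39.9) = √415,413.5 ≈ 644.53 → Q = 645
Orders per year = D/Q = 48,750 / 645 = 75.581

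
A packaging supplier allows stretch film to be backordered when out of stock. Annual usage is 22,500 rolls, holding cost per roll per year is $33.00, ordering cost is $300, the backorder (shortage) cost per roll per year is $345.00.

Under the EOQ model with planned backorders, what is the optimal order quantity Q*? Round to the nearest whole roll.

669 rolls

Basic EOQ = √(2·22,500·300/33) = 639.602
Backorder adjustment √((H+b)/b) = √((33+345)/345) = 1.0467
Q* = 639.602 × 1.0467 ≈ 669.49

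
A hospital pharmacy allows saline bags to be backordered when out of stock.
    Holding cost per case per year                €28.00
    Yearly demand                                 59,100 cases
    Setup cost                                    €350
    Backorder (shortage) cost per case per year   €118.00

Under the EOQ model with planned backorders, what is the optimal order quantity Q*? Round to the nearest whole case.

1,352 cases

Basic EOQ = √(2·59,100·350/28) = 1,215.525
Backorder adjustment √((H+b)/b) = √((28+118)/118) = 1.1123
Q* = 1,215.525 × 1.1123 ≈ 1,352.07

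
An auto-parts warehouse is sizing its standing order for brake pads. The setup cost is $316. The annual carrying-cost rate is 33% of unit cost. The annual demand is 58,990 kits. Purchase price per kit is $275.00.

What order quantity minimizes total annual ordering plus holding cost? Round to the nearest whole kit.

Holding cost per kit per year: H = 33% × $275 = $90.7500
Q* = √(2·D·S / H) = √(2·58,990·316 / 90.75) = √410,817.4 ≈ 640.95

641 kits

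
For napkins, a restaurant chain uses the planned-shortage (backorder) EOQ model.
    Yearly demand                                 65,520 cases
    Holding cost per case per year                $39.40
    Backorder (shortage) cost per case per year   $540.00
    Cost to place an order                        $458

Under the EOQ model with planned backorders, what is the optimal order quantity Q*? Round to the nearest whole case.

Basic EOQ = √(2·65,520·458/39.4) = 1,234.203
Backorder adjustment √((H+b)/b) = √((39.4+540)/540) = 1.0358
Q* = 1,234.203 × 1.0358 ≈ 1,278.44

1,278 cases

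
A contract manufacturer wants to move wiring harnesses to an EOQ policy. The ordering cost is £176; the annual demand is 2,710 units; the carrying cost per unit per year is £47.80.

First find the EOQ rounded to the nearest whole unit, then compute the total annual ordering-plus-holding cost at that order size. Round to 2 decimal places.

£6,752.60

Optimal lot size Q* = (2 × 2,710 × £176 / £47.8)^½ ≈ 141.27 → Q = 141 units
Annual ordering cost = (D/Q)·S = (2,710/141) × 176 = £3,382.70
Annual holding cost  = (Q/2)·H = (141/2) × 47.8 = £3,369.90
Total = £3,382.70 + £3,369.90 = £6,752.60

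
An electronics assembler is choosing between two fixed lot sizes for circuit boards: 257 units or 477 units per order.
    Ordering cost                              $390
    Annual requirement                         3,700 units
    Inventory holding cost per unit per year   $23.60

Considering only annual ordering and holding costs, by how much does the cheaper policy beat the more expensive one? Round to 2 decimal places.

TC(Q) = (D/Q)S + (Q/2)H
TC(257) = (3,700/257)×390 + (257/2)×23.6 = $8,647.39
TC(477) = (3,700/477)×390 + (477/2)×23.6 = $8,653.76
|ΔTC| = |$8,647.39 − $8,653.76| = $6.37

$6.37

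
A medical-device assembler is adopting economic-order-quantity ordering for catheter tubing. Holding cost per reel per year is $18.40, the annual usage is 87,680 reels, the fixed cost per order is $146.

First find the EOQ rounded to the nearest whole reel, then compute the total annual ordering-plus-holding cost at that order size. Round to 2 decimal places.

$21,704.54

2DS/H = 2·87,680·146/18.4 = 1,391,443.48
EOQ = √1,391,443.48 ≈ 1,179.59 → Q = 1,180 reels
Annual ordering cost = (D/Q)·S = (87,680/1,180) × 146 = $10,848.54
Annual holding cost  = (Q/2)·H = (1,180/2) × 18.4 = $10,856.00
Total = $10,848.54 + $10,856.00 = $21,704.54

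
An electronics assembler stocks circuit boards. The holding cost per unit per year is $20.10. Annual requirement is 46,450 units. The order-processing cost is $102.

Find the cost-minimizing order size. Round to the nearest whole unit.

687 units

EOQ = √(2DS/H) = √(2 × 46,450 × 102 / 20.1)
    = √(471,432.84) ≈ 686.61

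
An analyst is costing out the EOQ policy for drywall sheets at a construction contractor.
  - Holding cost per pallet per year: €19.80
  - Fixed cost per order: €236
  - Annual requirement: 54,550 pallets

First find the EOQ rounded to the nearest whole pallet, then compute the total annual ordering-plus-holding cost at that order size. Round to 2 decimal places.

€22,578.81

2DS/H = 2·54,550·236/19.8 = 1,300,383.84
EOQ = √1,300,383.84 ≈ 1,140.34 → Q = 1,140 pallets
Ordering: D/Q × S = 54,550/1,140 × €236 = €11,292.81
Holding:  Q/2 × H = 1,140/2 × €19.8 = €11,286.00
Total = €11,292.81 + €11,286.00 = €22,578.81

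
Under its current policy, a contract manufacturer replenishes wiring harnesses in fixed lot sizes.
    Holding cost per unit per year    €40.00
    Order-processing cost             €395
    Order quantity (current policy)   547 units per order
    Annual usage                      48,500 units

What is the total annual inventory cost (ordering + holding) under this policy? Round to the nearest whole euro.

Orders/yr = 48,500/547 = 88.665; ordering cost = 88.665 × €395 = €35,022.85
Average inventory = 547/2 = 273.5; holding cost = 273.5 × €40 = €10,940.00
Total = €35,022.85 + €10,940.00 = €45,962.85

€45,963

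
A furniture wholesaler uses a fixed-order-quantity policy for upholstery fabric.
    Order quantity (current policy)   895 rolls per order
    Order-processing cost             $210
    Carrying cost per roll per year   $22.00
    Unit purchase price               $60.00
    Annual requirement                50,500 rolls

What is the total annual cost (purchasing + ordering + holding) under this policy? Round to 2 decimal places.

Ordering: D/Q × S = 50,500/895 × $210 = $11,849.16
Holding:  Q/2 × H = 895/2 × $22 = $9,845.00
Purchase cost = D·C = 50,500 × 60 = $3,030,000.00
Total = $11,849.16 + $9,845.00 + $3,030,000.00 = $3,051,694.16

$3,051,694.16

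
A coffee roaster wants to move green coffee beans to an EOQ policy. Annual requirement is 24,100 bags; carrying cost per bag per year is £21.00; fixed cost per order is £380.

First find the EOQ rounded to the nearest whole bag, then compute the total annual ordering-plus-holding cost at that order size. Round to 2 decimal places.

£19,612.14

2DS/H = 2·24,100·380/21 = 872,190.48
EOQ = √872,190.48 ≈ 933.91 → Q = 934 bags
Orders/yr = 24,100/934 = 25.803; ordering cost = 25.803 × £380 = £9,805.14
Average inventory = 934/2 = 467; holding cost = 467 × £21 = £9,807.00
Total = £9,805.14 + £9,807.00 = £19,612.14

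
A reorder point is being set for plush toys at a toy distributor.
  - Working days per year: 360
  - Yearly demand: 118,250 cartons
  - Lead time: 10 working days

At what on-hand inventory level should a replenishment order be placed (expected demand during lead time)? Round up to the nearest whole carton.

3,285 cartons

Daily demand d = 118,250 / 360 = 328.472 cartons/day
Demand during lead time = 328.472 × 10 = 3,284.72
Reorder point = 3,284.72 → round up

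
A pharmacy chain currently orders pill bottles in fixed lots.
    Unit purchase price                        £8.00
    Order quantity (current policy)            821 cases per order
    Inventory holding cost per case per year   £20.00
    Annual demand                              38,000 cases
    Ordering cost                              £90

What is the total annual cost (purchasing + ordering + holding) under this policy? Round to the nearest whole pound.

£316,376

Annual ordering cost = (D/Q)·S = (38,000/821) × 90 = £4,165.65
Annual holding cost  = (Q/2)·H = (821/2) × 20 = £8,210.00
Purchase cost = D·C = 38,000 × 8 = £304,000.00
Total = £4,165.65 + £8,210.00 + £304,000.00 = £316,375.65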